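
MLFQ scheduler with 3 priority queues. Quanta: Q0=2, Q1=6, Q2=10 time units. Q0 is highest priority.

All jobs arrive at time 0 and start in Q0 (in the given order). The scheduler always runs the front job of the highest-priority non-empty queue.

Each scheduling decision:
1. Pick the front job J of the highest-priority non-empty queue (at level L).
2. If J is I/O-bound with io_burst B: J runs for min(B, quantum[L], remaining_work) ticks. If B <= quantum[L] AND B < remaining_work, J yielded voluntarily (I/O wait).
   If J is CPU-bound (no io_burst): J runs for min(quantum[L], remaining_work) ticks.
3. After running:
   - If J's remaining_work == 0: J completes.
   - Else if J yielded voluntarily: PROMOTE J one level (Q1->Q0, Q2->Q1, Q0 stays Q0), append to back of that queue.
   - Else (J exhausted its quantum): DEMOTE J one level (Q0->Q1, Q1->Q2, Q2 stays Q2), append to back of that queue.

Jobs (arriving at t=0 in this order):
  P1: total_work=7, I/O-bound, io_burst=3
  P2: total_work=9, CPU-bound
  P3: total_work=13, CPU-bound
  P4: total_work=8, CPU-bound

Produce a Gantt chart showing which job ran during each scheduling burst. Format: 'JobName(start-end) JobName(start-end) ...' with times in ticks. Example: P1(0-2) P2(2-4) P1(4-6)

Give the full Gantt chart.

t=0-2: P1@Q0 runs 2, rem=5, quantum used, demote→Q1. Q0=[P2,P3,P4] Q1=[P1] Q2=[]
t=2-4: P2@Q0 runs 2, rem=7, quantum used, demote→Q1. Q0=[P3,P4] Q1=[P1,P2] Q2=[]
t=4-6: P3@Q0 runs 2, rem=11, quantum used, demote→Q1. Q0=[P4] Q1=[P1,P2,P3] Q2=[]
t=6-8: P4@Q0 runs 2, rem=6, quantum used, demote→Q1. Q0=[] Q1=[P1,P2,P3,P4] Q2=[]
t=8-11: P1@Q1 runs 3, rem=2, I/O yield, promote→Q0. Q0=[P1] Q1=[P2,P3,P4] Q2=[]
t=11-13: P1@Q0 runs 2, rem=0, completes. Q0=[] Q1=[P2,P3,P4] Q2=[]
t=13-19: P2@Q1 runs 6, rem=1, quantum used, demote→Q2. Q0=[] Q1=[P3,P4] Q2=[P2]
t=19-25: P3@Q1 runs 6, rem=5, quantum used, demote→Q2. Q0=[] Q1=[P4] Q2=[P2,P3]
t=25-31: P4@Q1 runs 6, rem=0, completes. Q0=[] Q1=[] Q2=[P2,P3]
t=31-32: P2@Q2 runs 1, rem=0, completes. Q0=[] Q1=[] Q2=[P3]
t=32-37: P3@Q2 runs 5, rem=0, completes. Q0=[] Q1=[] Q2=[]

Answer: P1(0-2) P2(2-4) P3(4-6) P4(6-8) P1(8-11) P1(11-13) P2(13-19) P3(19-25) P4(25-31) P2(31-32) P3(32-37)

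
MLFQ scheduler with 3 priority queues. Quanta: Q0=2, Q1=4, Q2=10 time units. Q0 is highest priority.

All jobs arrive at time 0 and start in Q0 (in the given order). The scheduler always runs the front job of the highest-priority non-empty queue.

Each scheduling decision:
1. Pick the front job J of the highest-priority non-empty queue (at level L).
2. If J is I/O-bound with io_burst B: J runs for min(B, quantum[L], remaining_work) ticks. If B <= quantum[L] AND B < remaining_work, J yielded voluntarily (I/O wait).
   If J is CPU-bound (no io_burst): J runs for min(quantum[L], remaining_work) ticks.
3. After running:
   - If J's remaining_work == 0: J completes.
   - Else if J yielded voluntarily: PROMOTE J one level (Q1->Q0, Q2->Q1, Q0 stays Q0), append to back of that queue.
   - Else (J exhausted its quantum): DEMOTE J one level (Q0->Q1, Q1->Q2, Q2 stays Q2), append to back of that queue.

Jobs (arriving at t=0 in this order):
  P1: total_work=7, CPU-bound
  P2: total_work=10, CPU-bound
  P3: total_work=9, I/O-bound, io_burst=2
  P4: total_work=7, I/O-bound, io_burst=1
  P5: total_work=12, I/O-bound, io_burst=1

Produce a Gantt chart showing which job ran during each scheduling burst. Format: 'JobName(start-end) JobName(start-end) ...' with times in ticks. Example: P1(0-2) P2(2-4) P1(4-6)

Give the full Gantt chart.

t=0-2: P1@Q0 runs 2, rem=5, quantum used, demote→Q1. Q0=[P2,P3,P4,P5] Q1=[P1] Q2=[]
t=2-4: P2@Q0 runs 2, rem=8, quantum used, demote→Q1. Q0=[P3,P4,P5] Q1=[P1,P2] Q2=[]
t=4-6: P3@Q0 runs 2, rem=7, I/O yield, promote→Q0. Q0=[P4,P5,P3] Q1=[P1,P2] Q2=[]
t=6-7: P4@Q0 runs 1, rem=6, I/O yield, promote→Q0. Q0=[P5,P3,P4] Q1=[P1,P2] Q2=[]
t=7-8: P5@Q0 runs 1, rem=11, I/O yield, promote→Q0. Q0=[P3,P4,P5] Q1=[P1,P2] Q2=[]
t=8-10: P3@Q0 runs 2, rem=5, I/O yield, promote→Q0. Q0=[P4,P5,P3] Q1=[P1,P2] Q2=[]
t=10-11: P4@Q0 runs 1, rem=5, I/O yield, promote→Q0. Q0=[P5,P3,P4] Q1=[P1,P2] Q2=[]
t=11-12: P5@Q0 runs 1, rem=10, I/O yield, promote→Q0. Q0=[P3,P4,P5] Q1=[P1,P2] Q2=[]
t=12-14: P3@Q0 runs 2, rem=3, I/O yield, promote→Q0. Q0=[P4,P5,P3] Q1=[P1,P2] Q2=[]
t=14-15: P4@Q0 runs 1, rem=4, I/O yield, promote→Q0. Q0=[P5,P3,P4] Q1=[P1,P2] Q2=[]
t=15-16: P5@Q0 runs 1, rem=9, I/O yield, promote→Q0. Q0=[P3,P4,P5] Q1=[P1,P2] Q2=[]
t=16-18: P3@Q0 runs 2, rem=1, I/O yield, promote→Q0. Q0=[P4,P5,P3] Q1=[P1,P2] Q2=[]
t=18-19: P4@Q0 runs 1, rem=3, I/O yield, promote→Q0. Q0=[P5,P3,P4] Q1=[P1,P2] Q2=[]
t=19-20: P5@Q0 runs 1, rem=8, I/O yield, promote→Q0. Q0=[P3,P4,P5] Q1=[P1,P2] Q2=[]
t=20-21: P3@Q0 runs 1, rem=0, completes. Q0=[P4,P5] Q1=[P1,P2] Q2=[]
t=21-22: P4@Q0 runs 1, rem=2, I/O yield, promote→Q0. Q0=[P5,P4] Q1=[P1,P2] Q2=[]
t=22-23: P5@Q0 runs 1, rem=7, I/O yield, promote→Q0. Q0=[P4,P5] Q1=[P1,P2] Q2=[]
t=23-24: P4@Q0 runs 1, rem=1, I/O yield, promote→Q0. Q0=[P5,P4] Q1=[P1,P2] Q2=[]
t=24-25: P5@Q0 runs 1, rem=6, I/O yield, promote→Q0. Q0=[P4,P5] Q1=[P1,P2] Q2=[]
t=25-26: P4@Q0 runs 1, rem=0, completes. Q0=[P5] Q1=[P1,P2] Q2=[]
t=26-27: P5@Q0 runs 1, rem=5, I/O yield, promote→Q0. Q0=[P5] Q1=[P1,P2] Q2=[]
t=27-28: P5@Q0 runs 1, rem=4, I/O yield, promote→Q0. Q0=[P5] Q1=[P1,P2] Q2=[]
t=28-29: P5@Q0 runs 1, rem=3, I/O yield, promote→Q0. Q0=[P5] Q1=[P1,P2] Q2=[]
t=29-30: P5@Q0 runs 1, rem=2, I/O yield, promote→Q0. Q0=[P5] Q1=[P1,P2] Q2=[]
t=30-31: P5@Q0 runs 1, rem=1, I/O yield, promote→Q0. Q0=[P5] Q1=[P1,P2] Q2=[]
t=31-32: P5@Q0 runs 1, rem=0, completes. Q0=[] Q1=[P1,P2] Q2=[]
t=32-36: P1@Q1 runs 4, rem=1, quantum used, demote→Q2. Q0=[] Q1=[P2] Q2=[P1]
t=36-40: P2@Q1 runs 4, rem=4, quantum used, demote→Q2. Q0=[] Q1=[] Q2=[P1,P2]
t=40-41: P1@Q2 runs 1, rem=0, completes. Q0=[] Q1=[] Q2=[P2]
t=41-45: P2@Q2 runs 4, rem=0, completes. Q0=[] Q1=[] Q2=[]

Answer: P1(0-2) P2(2-4) P3(4-6) P4(6-7) P5(7-8) P3(8-10) P4(10-11) P5(11-12) P3(12-14) P4(14-15) P5(15-16) P3(16-18) P4(18-19) P5(19-20) P3(20-21) P4(21-22) P5(22-23) P4(23-24) P5(24-25) P4(25-26) P5(26-27) P5(27-28) P5(28-29) P5(29-30) P5(30-31) P5(31-32) P1(32-36) P2(36-40) P1(40-41) P2(41-45)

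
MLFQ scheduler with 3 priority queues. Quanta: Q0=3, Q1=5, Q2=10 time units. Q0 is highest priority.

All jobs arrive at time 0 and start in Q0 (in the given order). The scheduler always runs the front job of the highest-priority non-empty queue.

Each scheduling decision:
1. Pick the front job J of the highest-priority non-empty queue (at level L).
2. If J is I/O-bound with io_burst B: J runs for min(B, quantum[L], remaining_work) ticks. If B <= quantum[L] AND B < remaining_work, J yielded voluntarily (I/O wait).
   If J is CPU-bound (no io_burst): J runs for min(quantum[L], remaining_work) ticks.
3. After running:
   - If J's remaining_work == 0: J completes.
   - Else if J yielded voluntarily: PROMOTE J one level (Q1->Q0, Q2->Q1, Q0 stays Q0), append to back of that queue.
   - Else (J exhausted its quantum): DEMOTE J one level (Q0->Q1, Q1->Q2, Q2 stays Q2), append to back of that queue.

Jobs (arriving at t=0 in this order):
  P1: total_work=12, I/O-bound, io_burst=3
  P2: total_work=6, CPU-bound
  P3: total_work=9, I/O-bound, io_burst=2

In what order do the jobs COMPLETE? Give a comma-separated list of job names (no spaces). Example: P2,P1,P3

Answer: P1,P3,P2

Derivation:
t=0-3: P1@Q0 runs 3, rem=9, I/O yield, promote→Q0. Q0=[P2,P3,P1] Q1=[] Q2=[]
t=3-6: P2@Q0 runs 3, rem=3, quantum used, demote→Q1. Q0=[P3,P1] Q1=[P2] Q2=[]
t=6-8: P3@Q0 runs 2, rem=7, I/O yield, promote→Q0. Q0=[P1,P3] Q1=[P2] Q2=[]
t=8-11: P1@Q0 runs 3, rem=6, I/O yield, promote→Q0. Q0=[P3,P1] Q1=[P2] Q2=[]
t=11-13: P3@Q0 runs 2, rem=5, I/O yield, promote→Q0. Q0=[P1,P3] Q1=[P2] Q2=[]
t=13-16: P1@Q0 runs 3, rem=3, I/O yield, promote→Q0. Q0=[P3,P1] Q1=[P2] Q2=[]
t=16-18: P3@Q0 runs 2, rem=3, I/O yield, promote→Q0. Q0=[P1,P3] Q1=[P2] Q2=[]
t=18-21: P1@Q0 runs 3, rem=0, completes. Q0=[P3] Q1=[P2] Q2=[]
t=21-23: P3@Q0 runs 2, rem=1, I/O yield, promote→Q0. Q0=[P3] Q1=[P2] Q2=[]
t=23-24: P3@Q0 runs 1, rem=0, completes. Q0=[] Q1=[P2] Q2=[]
t=24-27: P2@Q1 runs 3, rem=0, completes. Q0=[] Q1=[] Q2=[]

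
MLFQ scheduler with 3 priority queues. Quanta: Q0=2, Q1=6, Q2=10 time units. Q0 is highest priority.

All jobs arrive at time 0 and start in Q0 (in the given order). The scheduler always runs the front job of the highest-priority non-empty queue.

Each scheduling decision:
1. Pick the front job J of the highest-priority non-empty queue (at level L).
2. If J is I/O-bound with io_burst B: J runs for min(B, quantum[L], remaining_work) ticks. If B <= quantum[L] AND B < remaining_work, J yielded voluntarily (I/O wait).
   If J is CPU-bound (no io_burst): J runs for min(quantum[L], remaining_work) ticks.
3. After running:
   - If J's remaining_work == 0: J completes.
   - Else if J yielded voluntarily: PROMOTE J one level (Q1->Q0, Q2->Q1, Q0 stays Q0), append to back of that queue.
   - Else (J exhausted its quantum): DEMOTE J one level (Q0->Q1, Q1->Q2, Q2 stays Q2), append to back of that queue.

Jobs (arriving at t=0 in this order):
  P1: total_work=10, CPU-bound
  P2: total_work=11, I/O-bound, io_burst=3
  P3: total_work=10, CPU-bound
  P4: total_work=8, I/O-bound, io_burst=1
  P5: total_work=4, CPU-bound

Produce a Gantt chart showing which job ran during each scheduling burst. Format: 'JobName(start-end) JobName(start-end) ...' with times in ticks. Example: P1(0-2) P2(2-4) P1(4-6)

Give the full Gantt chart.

Answer: P1(0-2) P2(2-4) P3(4-6) P4(6-7) P5(7-9) P4(9-10) P4(10-11) P4(11-12) P4(12-13) P4(13-14) P4(14-15) P4(15-16) P1(16-22) P2(22-25) P2(25-27) P3(27-33) P5(33-35) P2(35-38) P2(38-39) P1(39-41) P3(41-43)

Derivation:
t=0-2: P1@Q0 runs 2, rem=8, quantum used, demote→Q1. Q0=[P2,P3,P4,P5] Q1=[P1] Q2=[]
t=2-4: P2@Q0 runs 2, rem=9, quantum used, demote→Q1. Q0=[P3,P4,P5] Q1=[P1,P2] Q2=[]
t=4-6: P3@Q0 runs 2, rem=8, quantum used, demote→Q1. Q0=[P4,P5] Q1=[P1,P2,P3] Q2=[]
t=6-7: P4@Q0 runs 1, rem=7, I/O yield, promote→Q0. Q0=[P5,P4] Q1=[P1,P2,P3] Q2=[]
t=7-9: P5@Q0 runs 2, rem=2, quantum used, demote→Q1. Q0=[P4] Q1=[P1,P2,P3,P5] Q2=[]
t=9-10: P4@Q0 runs 1, rem=6, I/O yield, promote→Q0. Q0=[P4] Q1=[P1,P2,P3,P5] Q2=[]
t=10-11: P4@Q0 runs 1, rem=5, I/O yield, promote→Q0. Q0=[P4] Q1=[P1,P2,P3,P5] Q2=[]
t=11-12: P4@Q0 runs 1, rem=4, I/O yield, promote→Q0. Q0=[P4] Q1=[P1,P2,P3,P5] Q2=[]
t=12-13: P4@Q0 runs 1, rem=3, I/O yield, promote→Q0. Q0=[P4] Q1=[P1,P2,P3,P5] Q2=[]
t=13-14: P4@Q0 runs 1, rem=2, I/O yield, promote→Q0. Q0=[P4] Q1=[P1,P2,P3,P5] Q2=[]
t=14-15: P4@Q0 runs 1, rem=1, I/O yield, promote→Q0. Q0=[P4] Q1=[P1,P2,P3,P5] Q2=[]
t=15-16: P4@Q0 runs 1, rem=0, completes. Q0=[] Q1=[P1,P2,P3,P5] Q2=[]
t=16-22: P1@Q1 runs 6, rem=2, quantum used, demote→Q2. Q0=[] Q1=[P2,P3,P5] Q2=[P1]
t=22-25: P2@Q1 runs 3, rem=6, I/O yield, promote→Q0. Q0=[P2] Q1=[P3,P5] Q2=[P1]
t=25-27: P2@Q0 runs 2, rem=4, quantum used, demote→Q1. Q0=[] Q1=[P3,P5,P2] Q2=[P1]
t=27-33: P3@Q1 runs 6, rem=2, quantum used, demote→Q2. Q0=[] Q1=[P5,P2] Q2=[P1,P3]
t=33-35: P5@Q1 runs 2, rem=0, completes. Q0=[] Q1=[P2] Q2=[P1,P3]
t=35-38: P2@Q1 runs 3, rem=1, I/O yield, promote→Q0. Q0=[P2] Q1=[] Q2=[P1,P3]
t=38-39: P2@Q0 runs 1, rem=0, completes. Q0=[] Q1=[] Q2=[P1,P3]
t=39-41: P1@Q2 runs 2, rem=0, completes. Q0=[] Q1=[] Q2=[P3]
t=41-43: P3@Q2 runs 2, rem=0, completes. Q0=[] Q1=[] Q2=[]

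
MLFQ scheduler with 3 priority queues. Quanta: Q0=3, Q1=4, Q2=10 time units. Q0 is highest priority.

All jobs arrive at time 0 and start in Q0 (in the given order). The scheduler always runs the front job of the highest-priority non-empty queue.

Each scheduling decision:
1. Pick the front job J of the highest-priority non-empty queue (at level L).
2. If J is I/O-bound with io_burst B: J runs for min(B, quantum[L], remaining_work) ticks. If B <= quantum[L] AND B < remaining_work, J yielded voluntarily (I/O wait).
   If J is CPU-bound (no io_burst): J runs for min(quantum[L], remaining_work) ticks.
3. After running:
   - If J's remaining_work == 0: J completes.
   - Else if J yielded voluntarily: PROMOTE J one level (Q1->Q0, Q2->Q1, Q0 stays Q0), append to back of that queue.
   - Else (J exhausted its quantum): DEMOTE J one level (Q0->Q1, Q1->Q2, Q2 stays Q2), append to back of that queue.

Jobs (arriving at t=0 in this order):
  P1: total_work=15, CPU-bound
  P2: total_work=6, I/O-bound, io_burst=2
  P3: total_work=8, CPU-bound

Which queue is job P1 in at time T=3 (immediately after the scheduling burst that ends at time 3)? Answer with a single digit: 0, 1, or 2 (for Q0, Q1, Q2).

t=0-3: P1@Q0 runs 3, rem=12, quantum used, demote→Q1. Q0=[P2,P3] Q1=[P1] Q2=[]
t=3-5: P2@Q0 runs 2, rem=4, I/O yield, promote→Q0. Q0=[P3,P2] Q1=[P1] Q2=[]
t=5-8: P3@Q0 runs 3, rem=5, quantum used, demote→Q1. Q0=[P2] Q1=[P1,P3] Q2=[]
t=8-10: P2@Q0 runs 2, rem=2, I/O yield, promote→Q0. Q0=[P2] Q1=[P1,P3] Q2=[]
t=10-12: P2@Q0 runs 2, rem=0, completes. Q0=[] Q1=[P1,P3] Q2=[]
t=12-16: P1@Q1 runs 4, rem=8, quantum used, demote→Q2. Q0=[] Q1=[P3] Q2=[P1]
t=16-20: P3@Q1 runs 4, rem=1, quantum used, demote→Q2. Q0=[] Q1=[] Q2=[P1,P3]
t=20-28: P1@Q2 runs 8, rem=0, completes. Q0=[] Q1=[] Q2=[P3]
t=28-29: P3@Q2 runs 1, rem=0, completes. Q0=[] Q1=[] Q2=[]

Answer: 1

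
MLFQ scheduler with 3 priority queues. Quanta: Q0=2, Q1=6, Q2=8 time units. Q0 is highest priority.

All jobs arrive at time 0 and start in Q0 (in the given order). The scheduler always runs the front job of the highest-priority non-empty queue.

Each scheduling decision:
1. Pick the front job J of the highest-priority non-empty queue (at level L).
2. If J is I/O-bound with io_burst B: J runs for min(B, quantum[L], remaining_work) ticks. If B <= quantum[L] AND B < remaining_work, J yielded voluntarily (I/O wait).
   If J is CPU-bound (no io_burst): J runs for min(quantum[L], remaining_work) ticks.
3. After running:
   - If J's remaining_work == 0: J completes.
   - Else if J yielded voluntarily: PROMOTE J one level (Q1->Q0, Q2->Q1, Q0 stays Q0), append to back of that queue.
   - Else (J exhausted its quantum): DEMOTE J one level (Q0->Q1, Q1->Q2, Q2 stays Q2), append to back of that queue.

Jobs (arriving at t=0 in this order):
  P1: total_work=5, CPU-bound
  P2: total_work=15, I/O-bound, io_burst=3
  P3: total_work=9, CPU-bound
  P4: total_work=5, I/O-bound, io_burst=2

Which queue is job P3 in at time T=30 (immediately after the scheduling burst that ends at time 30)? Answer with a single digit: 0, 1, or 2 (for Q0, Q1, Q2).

Answer: 2

Derivation:
t=0-2: P1@Q0 runs 2, rem=3, quantum used, demote→Q1. Q0=[P2,P3,P4] Q1=[P1] Q2=[]
t=2-4: P2@Q0 runs 2, rem=13, quantum used, demote→Q1. Q0=[P3,P4] Q1=[P1,P2] Q2=[]
t=4-6: P3@Q0 runs 2, rem=7, quantum used, demote→Q1. Q0=[P4] Q1=[P1,P2,P3] Q2=[]
t=6-8: P4@Q0 runs 2, rem=3, I/O yield, promote→Q0. Q0=[P4] Q1=[P1,P2,P3] Q2=[]
t=8-10: P4@Q0 runs 2, rem=1, I/O yield, promote→Q0. Q0=[P4] Q1=[P1,P2,P3] Q2=[]
t=10-11: P4@Q0 runs 1, rem=0, completes. Q0=[] Q1=[P1,P2,P3] Q2=[]
t=11-14: P1@Q1 runs 3, rem=0, completes. Q0=[] Q1=[P2,P3] Q2=[]
t=14-17: P2@Q1 runs 3, rem=10, I/O yield, promote→Q0. Q0=[P2] Q1=[P3] Q2=[]
t=17-19: P2@Q0 runs 2, rem=8, quantum used, demote→Q1. Q0=[] Q1=[P3,P2] Q2=[]
t=19-25: P3@Q1 runs 6, rem=1, quantum used, demote→Q2. Q0=[] Q1=[P2] Q2=[P3]
t=25-28: P2@Q1 runs 3, rem=5, I/O yield, promote→Q0. Q0=[P2] Q1=[] Q2=[P3]
t=28-30: P2@Q0 runs 2, rem=3, quantum used, demote→Q1. Q0=[] Q1=[P2] Q2=[P3]
t=30-33: P2@Q1 runs 3, rem=0, completes. Q0=[] Q1=[] Q2=[P3]
t=33-34: P3@Q2 runs 1, rem=0, completes. Q0=[] Q1=[] Q2=[]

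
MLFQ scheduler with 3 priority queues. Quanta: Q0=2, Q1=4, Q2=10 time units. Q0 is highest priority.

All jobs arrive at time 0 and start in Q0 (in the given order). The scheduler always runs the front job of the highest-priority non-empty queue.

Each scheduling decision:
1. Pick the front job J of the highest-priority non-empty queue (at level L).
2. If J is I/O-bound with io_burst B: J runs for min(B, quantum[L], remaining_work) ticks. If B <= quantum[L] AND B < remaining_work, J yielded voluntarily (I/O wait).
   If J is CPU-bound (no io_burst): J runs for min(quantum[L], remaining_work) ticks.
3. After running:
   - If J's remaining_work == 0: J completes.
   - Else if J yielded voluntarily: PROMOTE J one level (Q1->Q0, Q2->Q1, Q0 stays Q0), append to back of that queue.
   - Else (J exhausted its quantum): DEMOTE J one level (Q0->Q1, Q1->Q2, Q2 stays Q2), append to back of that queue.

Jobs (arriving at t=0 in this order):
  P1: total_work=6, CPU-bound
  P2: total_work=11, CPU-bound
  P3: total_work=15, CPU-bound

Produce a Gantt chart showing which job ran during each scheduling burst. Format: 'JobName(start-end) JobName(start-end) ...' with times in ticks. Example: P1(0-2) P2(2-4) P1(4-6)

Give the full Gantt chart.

Answer: P1(0-2) P2(2-4) P3(4-6) P1(6-10) P2(10-14) P3(14-18) P2(18-23) P3(23-32)

Derivation:
t=0-2: P1@Q0 runs 2, rem=4, quantum used, demote→Q1. Q0=[P2,P3] Q1=[P1] Q2=[]
t=2-4: P2@Q0 runs 2, rem=9, quantum used, demote→Q1. Q0=[P3] Q1=[P1,P2] Q2=[]
t=4-6: P3@Q0 runs 2, rem=13, quantum used, demote→Q1. Q0=[] Q1=[P1,P2,P3] Q2=[]
t=6-10: P1@Q1 runs 4, rem=0, completes. Q0=[] Q1=[P2,P3] Q2=[]
t=10-14: P2@Q1 runs 4, rem=5, quantum used, demote→Q2. Q0=[] Q1=[P3] Q2=[P2]
t=14-18: P3@Q1 runs 4, rem=9, quantum used, demote→Q2. Q0=[] Q1=[] Q2=[P2,P3]
t=18-23: P2@Q2 runs 5, rem=0, completes. Q0=[] Q1=[] Q2=[P3]
t=23-32: P3@Q2 runs 9, rem=0, completes. Q0=[] Q1=[] Q2=[]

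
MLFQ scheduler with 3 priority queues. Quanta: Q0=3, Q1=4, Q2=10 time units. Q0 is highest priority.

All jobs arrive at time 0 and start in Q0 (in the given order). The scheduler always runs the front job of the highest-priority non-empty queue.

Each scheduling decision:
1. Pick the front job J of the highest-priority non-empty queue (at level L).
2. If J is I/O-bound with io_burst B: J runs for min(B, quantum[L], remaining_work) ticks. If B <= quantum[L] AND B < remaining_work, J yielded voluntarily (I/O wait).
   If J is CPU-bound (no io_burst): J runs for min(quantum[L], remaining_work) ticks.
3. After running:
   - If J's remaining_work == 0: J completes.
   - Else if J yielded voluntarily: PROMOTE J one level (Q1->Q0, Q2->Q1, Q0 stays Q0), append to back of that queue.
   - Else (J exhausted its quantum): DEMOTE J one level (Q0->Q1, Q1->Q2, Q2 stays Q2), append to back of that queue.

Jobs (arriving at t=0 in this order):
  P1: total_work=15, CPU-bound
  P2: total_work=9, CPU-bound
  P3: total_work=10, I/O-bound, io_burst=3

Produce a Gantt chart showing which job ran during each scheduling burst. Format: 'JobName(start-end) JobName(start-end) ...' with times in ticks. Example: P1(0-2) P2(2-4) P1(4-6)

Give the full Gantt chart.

Answer: P1(0-3) P2(3-6) P3(6-9) P3(9-12) P3(12-15) P3(15-16) P1(16-20) P2(20-24) P1(24-32) P2(32-34)

Derivation:
t=0-3: P1@Q0 runs 3, rem=12, quantum used, demote→Q1. Q0=[P2,P3] Q1=[P1] Q2=[]
t=3-6: P2@Q0 runs 3, rem=6, quantum used, demote→Q1. Q0=[P3] Q1=[P1,P2] Q2=[]
t=6-9: P3@Q0 runs 3, rem=7, I/O yield, promote→Q0. Q0=[P3] Q1=[P1,P2] Q2=[]
t=9-12: P3@Q0 runs 3, rem=4, I/O yield, promote→Q0. Q0=[P3] Q1=[P1,P2] Q2=[]
t=12-15: P3@Q0 runs 3, rem=1, I/O yield, promote→Q0. Q0=[P3] Q1=[P1,P2] Q2=[]
t=15-16: P3@Q0 runs 1, rem=0, completes. Q0=[] Q1=[P1,P2] Q2=[]
t=16-20: P1@Q1 runs 4, rem=8, quantum used, demote→Q2. Q0=[] Q1=[P2] Q2=[P1]
t=20-24: P2@Q1 runs 4, rem=2, quantum used, demote→Q2. Q0=[] Q1=[] Q2=[P1,P2]
t=24-32: P1@Q2 runs 8, rem=0, completes. Q0=[] Q1=[] Q2=[P2]
t=32-34: P2@Q2 runs 2, rem=0, completes. Q0=[] Q1=[] Q2=[]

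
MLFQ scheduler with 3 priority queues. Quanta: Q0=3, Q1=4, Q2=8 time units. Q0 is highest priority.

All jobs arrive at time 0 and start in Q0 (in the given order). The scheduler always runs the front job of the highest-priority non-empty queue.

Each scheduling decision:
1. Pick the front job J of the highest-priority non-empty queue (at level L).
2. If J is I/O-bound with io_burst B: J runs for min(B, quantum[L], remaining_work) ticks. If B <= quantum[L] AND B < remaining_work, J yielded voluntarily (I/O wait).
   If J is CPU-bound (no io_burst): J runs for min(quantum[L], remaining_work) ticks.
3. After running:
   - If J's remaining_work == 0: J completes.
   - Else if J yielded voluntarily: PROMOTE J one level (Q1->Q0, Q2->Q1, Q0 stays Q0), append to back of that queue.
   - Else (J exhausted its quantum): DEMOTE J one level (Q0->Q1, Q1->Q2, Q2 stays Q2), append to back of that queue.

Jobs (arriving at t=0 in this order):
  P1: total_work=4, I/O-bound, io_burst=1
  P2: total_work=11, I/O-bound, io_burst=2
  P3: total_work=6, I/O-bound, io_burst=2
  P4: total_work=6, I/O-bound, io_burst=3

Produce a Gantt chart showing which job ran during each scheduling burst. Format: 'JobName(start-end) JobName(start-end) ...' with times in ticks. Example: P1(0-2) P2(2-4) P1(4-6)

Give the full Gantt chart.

t=0-1: P1@Q0 runs 1, rem=3, I/O yield, promote→Q0. Q0=[P2,P3,P4,P1] Q1=[] Q2=[]
t=1-3: P2@Q0 runs 2, rem=9, I/O yield, promote→Q0. Q0=[P3,P4,P1,P2] Q1=[] Q2=[]
t=3-5: P3@Q0 runs 2, rem=4, I/O yield, promote→Q0. Q0=[P4,P1,P2,P3] Q1=[] Q2=[]
t=5-8: P4@Q0 runs 3, rem=3, I/O yield, promote→Q0. Q0=[P1,P2,P3,P4] Q1=[] Q2=[]
t=8-9: P1@Q0 runs 1, rem=2, I/O yield, promote→Q0. Q0=[P2,P3,P4,P1] Q1=[] Q2=[]
t=9-11: P2@Q0 runs 2, rem=7, I/O yield, promote→Q0. Q0=[P3,P4,P1,P2] Q1=[] Q2=[]
t=11-13: P3@Q0 runs 2, rem=2, I/O yield, promote→Q0. Q0=[P4,P1,P2,P3] Q1=[] Q2=[]
t=13-16: P4@Q0 runs 3, rem=0, completes. Q0=[P1,P2,P3] Q1=[] Q2=[]
t=16-17: P1@Q0 runs 1, rem=1, I/O yield, promote→Q0. Q0=[P2,P3,P1] Q1=[] Q2=[]
t=17-19: P2@Q0 runs 2, rem=5, I/O yield, promote→Q0. Q0=[P3,P1,P2] Q1=[] Q2=[]
t=19-21: P3@Q0 runs 2, rem=0, completes. Q0=[P1,P2] Q1=[] Q2=[]
t=21-22: P1@Q0 runs 1, rem=0, completes. Q0=[P2] Q1=[] Q2=[]
t=22-24: P2@Q0 runs 2, rem=3, I/O yield, promote→Q0. Q0=[P2] Q1=[] Q2=[]
t=24-26: P2@Q0 runs 2, rem=1, I/O yield, promote→Q0. Q0=[P2] Q1=[] Q2=[]
t=26-27: P2@Q0 runs 1, rem=0, completes. Q0=[] Q1=[] Q2=[]

Answer: P1(0-1) P2(1-3) P3(3-5) P4(5-8) P1(8-9) P2(9-11) P3(11-13) P4(13-16) P1(16-17) P2(17-19) P3(19-21) P1(21-22) P2(22-24) P2(24-26) P2(26-27)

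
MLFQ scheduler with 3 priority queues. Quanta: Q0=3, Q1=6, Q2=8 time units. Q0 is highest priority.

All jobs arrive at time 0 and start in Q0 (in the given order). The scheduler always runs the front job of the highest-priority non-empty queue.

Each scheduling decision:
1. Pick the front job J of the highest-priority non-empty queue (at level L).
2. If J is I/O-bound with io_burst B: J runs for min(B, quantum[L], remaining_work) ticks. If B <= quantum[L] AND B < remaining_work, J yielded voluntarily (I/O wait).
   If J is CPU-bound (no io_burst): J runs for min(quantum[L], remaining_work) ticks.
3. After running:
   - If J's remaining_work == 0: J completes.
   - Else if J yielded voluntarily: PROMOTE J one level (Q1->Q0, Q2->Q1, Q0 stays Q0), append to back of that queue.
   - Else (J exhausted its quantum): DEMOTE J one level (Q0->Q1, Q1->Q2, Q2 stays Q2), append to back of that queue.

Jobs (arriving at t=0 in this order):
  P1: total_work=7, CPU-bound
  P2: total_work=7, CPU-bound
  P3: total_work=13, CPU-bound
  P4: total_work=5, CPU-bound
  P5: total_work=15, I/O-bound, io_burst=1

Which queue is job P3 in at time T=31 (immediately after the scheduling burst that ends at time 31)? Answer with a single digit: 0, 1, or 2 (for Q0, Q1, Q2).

t=0-3: P1@Q0 runs 3, rem=4, quantum used, demote→Q1. Q0=[P2,P3,P4,P5] Q1=[P1] Q2=[]
t=3-6: P2@Q0 runs 3, rem=4, quantum used, demote→Q1. Q0=[P3,P4,P5] Q1=[P1,P2] Q2=[]
t=6-9: P3@Q0 runs 3, rem=10, quantum used, demote→Q1. Q0=[P4,P5] Q1=[P1,P2,P3] Q2=[]
t=9-12: P4@Q0 runs 3, rem=2, quantum used, demote→Q1. Q0=[P5] Q1=[P1,P2,P3,P4] Q2=[]
t=12-13: P5@Q0 runs 1, rem=14, I/O yield, promote→Q0. Q0=[P5] Q1=[P1,P2,P3,P4] Q2=[]
t=13-14: P5@Q0 runs 1, rem=13, I/O yield, promote→Q0. Q0=[P5] Q1=[P1,P2,P3,P4] Q2=[]
t=14-15: P5@Q0 runs 1, rem=12, I/O yield, promote→Q0. Q0=[P5] Q1=[P1,P2,P3,P4] Q2=[]
t=15-16: P5@Q0 runs 1, rem=11, I/O yield, promote→Q0. Q0=[P5] Q1=[P1,P2,P3,P4] Q2=[]
t=16-17: P5@Q0 runs 1, rem=10, I/O yield, promote→Q0. Q0=[P5] Q1=[P1,P2,P3,P4] Q2=[]
t=17-18: P5@Q0 runs 1, rem=9, I/O yield, promote→Q0. Q0=[P5] Q1=[P1,P2,P3,P4] Q2=[]
t=18-19: P5@Q0 runs 1, rem=8, I/O yield, promote→Q0. Q0=[P5] Q1=[P1,P2,P3,P4] Q2=[]
t=19-20: P5@Q0 runs 1, rem=7, I/O yield, promote→Q0. Q0=[P5] Q1=[P1,P2,P3,P4] Q2=[]
t=20-21: P5@Q0 runs 1, rem=6, I/O yield, promote→Q0. Q0=[P5] Q1=[P1,P2,P3,P4] Q2=[]
t=21-22: P5@Q0 runs 1, rem=5, I/O yield, promote→Q0. Q0=[P5] Q1=[P1,P2,P3,P4] Q2=[]
t=22-23: P5@Q0 runs 1, rem=4, I/O yield, promote→Q0. Q0=[P5] Q1=[P1,P2,P3,P4] Q2=[]
t=23-24: P5@Q0 runs 1, rem=3, I/O yield, promote→Q0. Q0=[P5] Q1=[P1,P2,P3,P4] Q2=[]
t=24-25: P5@Q0 runs 1, rem=2, I/O yield, promote→Q0. Q0=[P5] Q1=[P1,P2,P3,P4] Q2=[]
t=25-26: P5@Q0 runs 1, rem=1, I/O yield, promote→Q0. Q0=[P5] Q1=[P1,P2,P3,P4] Q2=[]
t=26-27: P5@Q0 runs 1, rem=0, completes. Q0=[] Q1=[P1,P2,P3,P4] Q2=[]
t=27-31: P1@Q1 runs 4, rem=0, completes. Q0=[] Q1=[P2,P3,P4] Q2=[]
t=31-35: P2@Q1 runs 4, rem=0, completes. Q0=[] Q1=[P3,P4] Q2=[]
t=35-41: P3@Q1 runs 6, rem=4, quantum used, demote→Q2. Q0=[] Q1=[P4] Q2=[P3]
t=41-43: P4@Q1 runs 2, rem=0, completes. Q0=[] Q1=[] Q2=[P3]
t=43-47: P3@Q2 runs 4, rem=0, completes. Q0=[] Q1=[] Q2=[]

Answer: 1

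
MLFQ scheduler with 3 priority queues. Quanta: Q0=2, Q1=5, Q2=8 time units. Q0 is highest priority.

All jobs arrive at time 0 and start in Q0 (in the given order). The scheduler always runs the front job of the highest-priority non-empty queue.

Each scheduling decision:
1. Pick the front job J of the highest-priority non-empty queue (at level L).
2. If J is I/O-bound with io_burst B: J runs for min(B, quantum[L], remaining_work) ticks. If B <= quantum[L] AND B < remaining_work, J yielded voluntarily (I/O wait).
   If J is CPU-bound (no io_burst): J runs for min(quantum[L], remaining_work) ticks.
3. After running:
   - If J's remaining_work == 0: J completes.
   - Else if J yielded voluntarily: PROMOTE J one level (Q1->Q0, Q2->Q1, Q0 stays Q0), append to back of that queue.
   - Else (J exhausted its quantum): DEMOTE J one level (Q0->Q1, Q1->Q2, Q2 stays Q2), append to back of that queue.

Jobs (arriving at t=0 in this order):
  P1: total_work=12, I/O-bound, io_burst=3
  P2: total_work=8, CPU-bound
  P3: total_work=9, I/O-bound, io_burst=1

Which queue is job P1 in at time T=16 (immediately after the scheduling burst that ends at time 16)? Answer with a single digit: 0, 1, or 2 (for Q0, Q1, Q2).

t=0-2: P1@Q0 runs 2, rem=10, quantum used, demote→Q1. Q0=[P2,P3] Q1=[P1] Q2=[]
t=2-4: P2@Q0 runs 2, rem=6, quantum used, demote→Q1. Q0=[P3] Q1=[P1,P2] Q2=[]
t=4-5: P3@Q0 runs 1, rem=8, I/O yield, promote→Q0. Q0=[P3] Q1=[P1,P2] Q2=[]
t=5-6: P3@Q0 runs 1, rem=7, I/O yield, promote→Q0. Q0=[P3] Q1=[P1,P2] Q2=[]
t=6-7: P3@Q0 runs 1, rem=6, I/O yield, promote→Q0. Q0=[P3] Q1=[P1,P2] Q2=[]
t=7-8: P3@Q0 runs 1, rem=5, I/O yield, promote→Q0. Q0=[P3] Q1=[P1,P2] Q2=[]
t=8-9: P3@Q0 runs 1, rem=4, I/O yield, promote→Q0. Q0=[P3] Q1=[P1,P2] Q2=[]
t=9-10: P3@Q0 runs 1, rem=3, I/O yield, promote→Q0. Q0=[P3] Q1=[P1,P2] Q2=[]
t=10-11: P3@Q0 runs 1, rem=2, I/O yield, promote→Q0. Q0=[P3] Q1=[P1,P2] Q2=[]
t=11-12: P3@Q0 runs 1, rem=1, I/O yield, promote→Q0. Q0=[P3] Q1=[P1,P2] Q2=[]
t=12-13: P3@Q0 runs 1, rem=0, completes. Q0=[] Q1=[P1,P2] Q2=[]
t=13-16: P1@Q1 runs 3, rem=7, I/O yield, promote→Q0. Q0=[P1] Q1=[P2] Q2=[]
t=16-18: P1@Q0 runs 2, rem=5, quantum used, demote→Q1. Q0=[] Q1=[P2,P1] Q2=[]
t=18-23: P2@Q1 runs 5, rem=1, quantum used, demote→Q2. Q0=[] Q1=[P1] Q2=[P2]
t=23-26: P1@Q1 runs 3, rem=2, I/O yield, promote→Q0. Q0=[P1] Q1=[] Q2=[P2]
t=26-28: P1@Q0 runs 2, rem=0, completes. Q0=[] Q1=[] Q2=[P2]
t=28-29: P2@Q2 runs 1, rem=0, completes. Q0=[] Q1=[] Q2=[]

Answer: 0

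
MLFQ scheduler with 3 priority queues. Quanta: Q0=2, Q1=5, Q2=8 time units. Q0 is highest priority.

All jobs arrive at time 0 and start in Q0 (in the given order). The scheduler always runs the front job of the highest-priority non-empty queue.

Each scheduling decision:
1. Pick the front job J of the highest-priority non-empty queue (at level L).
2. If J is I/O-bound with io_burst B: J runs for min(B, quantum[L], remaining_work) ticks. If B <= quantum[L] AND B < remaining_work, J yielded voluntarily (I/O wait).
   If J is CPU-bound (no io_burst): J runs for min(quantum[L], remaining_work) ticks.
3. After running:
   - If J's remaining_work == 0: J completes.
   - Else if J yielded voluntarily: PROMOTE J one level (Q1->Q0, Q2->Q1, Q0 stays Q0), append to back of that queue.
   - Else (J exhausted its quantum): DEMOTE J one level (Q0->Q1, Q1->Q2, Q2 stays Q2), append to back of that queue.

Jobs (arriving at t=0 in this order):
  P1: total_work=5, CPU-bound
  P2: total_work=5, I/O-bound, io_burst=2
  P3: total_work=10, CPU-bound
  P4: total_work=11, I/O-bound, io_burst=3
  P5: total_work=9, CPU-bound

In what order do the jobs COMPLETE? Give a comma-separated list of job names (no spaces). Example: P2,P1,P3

t=0-2: P1@Q0 runs 2, rem=3, quantum used, demote→Q1. Q0=[P2,P3,P4,P5] Q1=[P1] Q2=[]
t=2-4: P2@Q0 runs 2, rem=3, I/O yield, promote→Q0. Q0=[P3,P4,P5,P2] Q1=[P1] Q2=[]
t=4-6: P3@Q0 runs 2, rem=8, quantum used, demote→Q1. Q0=[P4,P5,P2] Q1=[P1,P3] Q2=[]
t=6-8: P4@Q0 runs 2, rem=9, quantum used, demote→Q1. Q0=[P5,P2] Q1=[P1,P3,P4] Q2=[]
t=8-10: P5@Q0 runs 2, rem=7, quantum used, demote→Q1. Q0=[P2] Q1=[P1,P3,P4,P5] Q2=[]
t=10-12: P2@Q0 runs 2, rem=1, I/O yield, promote→Q0. Q0=[P2] Q1=[P1,P3,P4,P5] Q2=[]
t=12-13: P2@Q0 runs 1, rem=0, completes. Q0=[] Q1=[P1,P3,P4,P5] Q2=[]
t=13-16: P1@Q1 runs 3, rem=0, completes. Q0=[] Q1=[P3,P4,P5] Q2=[]
t=16-21: P3@Q1 runs 5, rem=3, quantum used, demote→Q2. Q0=[] Q1=[P4,P5] Q2=[P3]
t=21-24: P4@Q1 runs 3, rem=6, I/O yield, promote→Q0. Q0=[P4] Q1=[P5] Q2=[P3]
t=24-26: P4@Q0 runs 2, rem=4, quantum used, demote→Q1. Q0=[] Q1=[P5,P4] Q2=[P3]
t=26-31: P5@Q1 runs 5, rem=2, quantum used, demote→Q2. Q0=[] Q1=[P4] Q2=[P3,P5]
t=31-34: P4@Q1 runs 3, rem=1, I/O yield, promote→Q0. Q0=[P4] Q1=[] Q2=[P3,P5]
t=34-35: P4@Q0 runs 1, rem=0, completes. Q0=[] Q1=[] Q2=[P3,P5]
t=35-38: P3@Q2 runs 3, rem=0, completes. Q0=[] Q1=[] Q2=[P5]
t=38-40: P5@Q2 runs 2, rem=0, completes. Q0=[] Q1=[] Q2=[]

Answer: P2,P1,P4,P3,P5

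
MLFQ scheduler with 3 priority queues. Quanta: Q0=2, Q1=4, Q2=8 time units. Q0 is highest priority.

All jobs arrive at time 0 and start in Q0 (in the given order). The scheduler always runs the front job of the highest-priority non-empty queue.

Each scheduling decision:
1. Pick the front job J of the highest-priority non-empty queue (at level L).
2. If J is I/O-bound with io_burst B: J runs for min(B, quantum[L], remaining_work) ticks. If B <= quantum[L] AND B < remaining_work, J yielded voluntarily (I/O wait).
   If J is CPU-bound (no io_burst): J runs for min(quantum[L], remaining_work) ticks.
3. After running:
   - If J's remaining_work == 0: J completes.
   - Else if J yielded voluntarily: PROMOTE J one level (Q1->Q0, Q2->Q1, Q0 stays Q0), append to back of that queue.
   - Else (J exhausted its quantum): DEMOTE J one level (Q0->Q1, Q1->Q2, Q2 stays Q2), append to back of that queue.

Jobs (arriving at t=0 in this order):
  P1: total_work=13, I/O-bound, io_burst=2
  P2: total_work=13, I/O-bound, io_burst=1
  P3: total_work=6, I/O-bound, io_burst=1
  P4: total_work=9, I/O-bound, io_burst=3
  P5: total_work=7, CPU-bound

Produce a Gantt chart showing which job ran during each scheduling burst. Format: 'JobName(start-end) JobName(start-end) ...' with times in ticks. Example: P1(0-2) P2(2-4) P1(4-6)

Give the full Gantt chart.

t=0-2: P1@Q0 runs 2, rem=11, I/O yield, promote→Q0. Q0=[P2,P3,P4,P5,P1] Q1=[] Q2=[]
t=2-3: P2@Q0 runs 1, rem=12, I/O yield, promote→Q0. Q0=[P3,P4,P5,P1,P2] Q1=[] Q2=[]
t=3-4: P3@Q0 runs 1, rem=5, I/O yield, promote→Q0. Q0=[P4,P5,P1,P2,P3] Q1=[] Q2=[]
t=4-6: P4@Q0 runs 2, rem=7, quantum used, demote→Q1. Q0=[P5,P1,P2,P3] Q1=[P4] Q2=[]
t=6-8: P5@Q0 runs 2, rem=5, quantum used, demote→Q1. Q0=[P1,P2,P3] Q1=[P4,P5] Q2=[]
t=8-10: P1@Q0 runs 2, rem=9, I/O yield, promote→Q0. Q0=[P2,P3,P1] Q1=[P4,P5] Q2=[]
t=10-11: P2@Q0 runs 1, rem=11, I/O yield, promote→Q0. Q0=[P3,P1,P2] Q1=[P4,P5] Q2=[]
t=11-12: P3@Q0 runs 1, rem=4, I/O yield, promote→Q0. Q0=[P1,P2,P3] Q1=[P4,P5] Q2=[]
t=12-14: P1@Q0 runs 2, rem=7, I/O yield, promote→Q0. Q0=[P2,P3,P1] Q1=[P4,P5] Q2=[]
t=14-15: P2@Q0 runs 1, rem=10, I/O yield, promote→Q0. Q0=[P3,P1,P2] Q1=[P4,P5] Q2=[]
t=15-16: P3@Q0 runs 1, rem=3, I/O yield, promote→Q0. Q0=[P1,P2,P3] Q1=[P4,P5] Q2=[]
t=16-18: P1@Q0 runs 2, rem=5, I/O yield, promote→Q0. Q0=[P2,P3,P1] Q1=[P4,P5] Q2=[]
t=18-19: P2@Q0 runs 1, rem=9, I/O yield, promote→Q0. Q0=[P3,P1,P2] Q1=[P4,P5] Q2=[]
t=19-20: P3@Q0 runs 1, rem=2, I/O yield, promote→Q0. Q0=[P1,P2,P3] Q1=[P4,P5] Q2=[]
t=20-22: P1@Q0 runs 2, rem=3, I/O yield, promote→Q0. Q0=[P2,P3,P1] Q1=[P4,P5] Q2=[]
t=22-23: P2@Q0 runs 1, rem=8, I/O yield, promote→Q0. Q0=[P3,P1,P2] Q1=[P4,P5] Q2=[]
t=23-24: P3@Q0 runs 1, rem=1, I/O yield, promote→Q0. Q0=[P1,P2,P3] Q1=[P4,P5] Q2=[]
t=24-26: P1@Q0 runs 2, rem=1, I/O yield, promote→Q0. Q0=[P2,P3,P1] Q1=[P4,P5] Q2=[]
t=26-27: P2@Q0 runs 1, rem=7, I/O yield, promote→Q0. Q0=[P3,P1,P2] Q1=[P4,P5] Q2=[]
t=27-28: P3@Q0 runs 1, rem=0, completes. Q0=[P1,P2] Q1=[P4,P5] Q2=[]
t=28-29: P1@Q0 runs 1, rem=0, completes. Q0=[P2] Q1=[P4,P5] Q2=[]
t=29-30: P2@Q0 runs 1, rem=6, I/O yield, promote→Q0. Q0=[P2] Q1=[P4,P5] Q2=[]
t=30-31: P2@Q0 runs 1, rem=5, I/O yield, promote→Q0. Q0=[P2] Q1=[P4,P5] Q2=[]
t=31-32: P2@Q0 runs 1, rem=4, I/O yield, promote→Q0. Q0=[P2] Q1=[P4,P5] Q2=[]
t=32-33: P2@Q0 runs 1, rem=3, I/O yield, promote→Q0. Q0=[P2] Q1=[P4,P5] Q2=[]
t=33-34: P2@Q0 runs 1, rem=2, I/O yield, promote→Q0. Q0=[P2] Q1=[P4,P5] Q2=[]
t=34-35: P2@Q0 runs 1, rem=1, I/O yield, promote→Q0. Q0=[P2] Q1=[P4,P5] Q2=[]
t=35-36: P2@Q0 runs 1, rem=0, completes. Q0=[] Q1=[P4,P5] Q2=[]
t=36-39: P4@Q1 runs 3, rem=4, I/O yield, promote→Q0. Q0=[P4] Q1=[P5] Q2=[]
t=39-41: P4@Q0 runs 2, rem=2, quantum used, demote→Q1. Q0=[] Q1=[P5,P4] Q2=[]
t=41-45: P5@Q1 runs 4, rem=1, quantum used, demote→Q2. Q0=[] Q1=[P4] Q2=[P5]
t=45-47: P4@Q1 runs 2, rem=0, completes. Q0=[] Q1=[] Q2=[P5]
t=47-48: P5@Q2 runs 1, rem=0, completes. Q0=[] Q1=[] Q2=[]

Answer: P1(0-2) P2(2-3) P3(3-4) P4(4-6) P5(6-8) P1(8-10) P2(10-11) P3(11-12) P1(12-14) P2(14-15) P3(15-16) P1(16-18) P2(18-19) P3(19-20) P1(20-22) P2(22-23) P3(23-24) P1(24-26) P2(26-27) P3(27-28) P1(28-29) P2(29-30) P2(30-31) P2(31-32) P2(32-33) P2(33-34) P2(34-35) P2(35-36) P4(36-39) P4(39-41) P5(41-45) P4(45-47) P5(47-48)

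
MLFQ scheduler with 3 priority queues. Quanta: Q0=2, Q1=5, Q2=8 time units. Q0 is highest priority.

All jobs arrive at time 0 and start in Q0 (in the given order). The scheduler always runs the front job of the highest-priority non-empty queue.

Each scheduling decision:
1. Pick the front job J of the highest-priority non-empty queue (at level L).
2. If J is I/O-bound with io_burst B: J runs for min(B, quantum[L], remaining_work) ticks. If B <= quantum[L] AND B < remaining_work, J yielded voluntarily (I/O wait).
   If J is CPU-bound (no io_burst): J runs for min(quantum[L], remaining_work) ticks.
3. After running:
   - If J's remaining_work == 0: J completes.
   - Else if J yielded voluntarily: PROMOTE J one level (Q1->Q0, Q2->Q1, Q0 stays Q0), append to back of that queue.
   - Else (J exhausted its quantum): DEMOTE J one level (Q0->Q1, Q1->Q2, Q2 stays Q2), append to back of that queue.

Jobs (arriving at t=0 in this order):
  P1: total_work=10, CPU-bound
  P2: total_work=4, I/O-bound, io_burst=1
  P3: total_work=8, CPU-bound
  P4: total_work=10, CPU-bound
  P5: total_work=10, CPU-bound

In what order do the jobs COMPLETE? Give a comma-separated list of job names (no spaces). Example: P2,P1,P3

Answer: P2,P1,P3,P4,P5

Derivation:
t=0-2: P1@Q0 runs 2, rem=8, quantum used, demote→Q1. Q0=[P2,P3,P4,P5] Q1=[P1] Q2=[]
t=2-3: P2@Q0 runs 1, rem=3, I/O yield, promote→Q0. Q0=[P3,P4,P5,P2] Q1=[P1] Q2=[]
t=3-5: P3@Q0 runs 2, rem=6, quantum used, demote→Q1. Q0=[P4,P5,P2] Q1=[P1,P3] Q2=[]
t=5-7: P4@Q0 runs 2, rem=8, quantum used, demote→Q1. Q0=[P5,P2] Q1=[P1,P3,P4] Q2=[]
t=7-9: P5@Q0 runs 2, rem=8, quantum used, demote→Q1. Q0=[P2] Q1=[P1,P3,P4,P5] Q2=[]
t=9-10: P2@Q0 runs 1, rem=2, I/O yield, promote→Q0. Q0=[P2] Q1=[P1,P3,P4,P5] Q2=[]
t=10-11: P2@Q0 runs 1, rem=1, I/O yield, promote→Q0. Q0=[P2] Q1=[P1,P3,P4,P5] Q2=[]
t=11-12: P2@Q0 runs 1, rem=0, completes. Q0=[] Q1=[P1,P3,P4,P5] Q2=[]
t=12-17: P1@Q1 runs 5, rem=3, quantum used, demote→Q2. Q0=[] Q1=[P3,P4,P5] Q2=[P1]
t=17-22: P3@Q1 runs 5, rem=1, quantum used, demote→Q2. Q0=[] Q1=[P4,P5] Q2=[P1,P3]
t=22-27: P4@Q1 runs 5, rem=3, quantum used, demote→Q2. Q0=[] Q1=[P5] Q2=[P1,P3,P4]
t=27-32: P5@Q1 runs 5, rem=3, quantum used, demote→Q2. Q0=[] Q1=[] Q2=[P1,P3,P4,P5]
t=32-35: P1@Q2 runs 3, rem=0, completes. Q0=[] Q1=[] Q2=[P3,P4,P5]
t=35-36: P3@Q2 runs 1, rem=0, completes. Q0=[] Q1=[] Q2=[P4,P5]
t=36-39: P4@Q2 runs 3, rem=0, completes. Q0=[] Q1=[] Q2=[P5]
t=39-42: P5@Q2 runs 3, rem=0, completes. Q0=[] Q1=[] Q2=[]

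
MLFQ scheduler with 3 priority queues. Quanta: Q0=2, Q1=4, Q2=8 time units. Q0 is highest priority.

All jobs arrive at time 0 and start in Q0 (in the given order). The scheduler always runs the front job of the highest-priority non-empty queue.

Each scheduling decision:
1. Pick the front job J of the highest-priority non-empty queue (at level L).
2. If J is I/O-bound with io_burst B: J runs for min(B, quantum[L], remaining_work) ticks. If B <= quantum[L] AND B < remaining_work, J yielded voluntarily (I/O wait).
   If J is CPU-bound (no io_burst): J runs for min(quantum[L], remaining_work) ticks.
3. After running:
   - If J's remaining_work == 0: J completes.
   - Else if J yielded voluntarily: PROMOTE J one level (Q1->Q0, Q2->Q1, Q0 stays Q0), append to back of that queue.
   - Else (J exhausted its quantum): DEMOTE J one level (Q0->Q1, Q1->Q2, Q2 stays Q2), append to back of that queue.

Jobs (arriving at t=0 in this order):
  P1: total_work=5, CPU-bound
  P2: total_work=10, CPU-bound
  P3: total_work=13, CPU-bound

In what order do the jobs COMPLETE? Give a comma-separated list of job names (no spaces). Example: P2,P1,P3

t=0-2: P1@Q0 runs 2, rem=3, quantum used, demote→Q1. Q0=[P2,P3] Q1=[P1] Q2=[]
t=2-4: P2@Q0 runs 2, rem=8, quantum used, demote→Q1. Q0=[P3] Q1=[P1,P2] Q2=[]
t=4-6: P3@Q0 runs 2, rem=11, quantum used, demote→Q1. Q0=[] Q1=[P1,P2,P3] Q2=[]
t=6-9: P1@Q1 runs 3, rem=0, completes. Q0=[] Q1=[P2,P3] Q2=[]
t=9-13: P2@Q1 runs 4, rem=4, quantum used, demote→Q2. Q0=[] Q1=[P3] Q2=[P2]
t=13-17: P3@Q1 runs 4, rem=7, quantum used, demote→Q2. Q0=[] Q1=[] Q2=[P2,P3]
t=17-21: P2@Q2 runs 4, rem=0, completes. Q0=[] Q1=[] Q2=[P3]
t=21-28: P3@Q2 runs 7, rem=0, completes. Q0=[] Q1=[] Q2=[]

Answer: P1,P2,P3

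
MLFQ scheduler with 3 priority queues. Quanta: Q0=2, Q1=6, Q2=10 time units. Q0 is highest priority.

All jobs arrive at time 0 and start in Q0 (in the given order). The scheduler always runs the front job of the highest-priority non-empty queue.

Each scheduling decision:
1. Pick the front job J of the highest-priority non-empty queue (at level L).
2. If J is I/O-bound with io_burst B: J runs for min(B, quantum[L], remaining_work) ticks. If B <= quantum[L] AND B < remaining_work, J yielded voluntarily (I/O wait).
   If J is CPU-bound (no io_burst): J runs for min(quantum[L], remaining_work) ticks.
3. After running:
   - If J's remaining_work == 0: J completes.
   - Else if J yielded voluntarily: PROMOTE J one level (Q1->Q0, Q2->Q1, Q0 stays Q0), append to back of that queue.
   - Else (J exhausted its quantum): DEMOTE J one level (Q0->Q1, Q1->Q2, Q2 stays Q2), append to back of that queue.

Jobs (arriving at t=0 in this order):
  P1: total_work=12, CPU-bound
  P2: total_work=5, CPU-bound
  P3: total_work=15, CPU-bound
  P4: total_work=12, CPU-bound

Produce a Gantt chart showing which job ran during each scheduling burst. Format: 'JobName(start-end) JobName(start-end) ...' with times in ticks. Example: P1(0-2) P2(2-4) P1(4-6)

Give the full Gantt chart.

Answer: P1(0-2) P2(2-4) P3(4-6) P4(6-8) P1(8-14) P2(14-17) P3(17-23) P4(23-29) P1(29-33) P3(33-40) P4(40-44)

Derivation:
t=0-2: P1@Q0 runs 2, rem=10, quantum used, demote→Q1. Q0=[P2,P3,P4] Q1=[P1] Q2=[]
t=2-4: P2@Q0 runs 2, rem=3, quantum used, demote→Q1. Q0=[P3,P4] Q1=[P1,P2] Q2=[]
t=4-6: P3@Q0 runs 2, rem=13, quantum used, demote→Q1. Q0=[P4] Q1=[P1,P2,P3] Q2=[]
t=6-8: P4@Q0 runs 2, rem=10, quantum used, demote→Q1. Q0=[] Q1=[P1,P2,P3,P4] Q2=[]
t=8-14: P1@Q1 runs 6, rem=4, quantum used, demote→Q2. Q0=[] Q1=[P2,P3,P4] Q2=[P1]
t=14-17: P2@Q1 runs 3, rem=0, completes. Q0=[] Q1=[P3,P4] Q2=[P1]
t=17-23: P3@Q1 runs 6, rem=7, quantum used, demote→Q2. Q0=[] Q1=[P4] Q2=[P1,P3]
t=23-29: P4@Q1 runs 6, rem=4, quantum used, demote→Q2. Q0=[] Q1=[] Q2=[P1,P3,P4]
t=29-33: P1@Q2 runs 4, rem=0, completes. Q0=[] Q1=[] Q2=[P3,P4]
t=33-40: P3@Q2 runs 7, rem=0, completes. Q0=[] Q1=[] Q2=[P4]
t=40-44: P4@Q2 runs 4, rem=0, completes. Q0=[] Q1=[] Q2=[]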